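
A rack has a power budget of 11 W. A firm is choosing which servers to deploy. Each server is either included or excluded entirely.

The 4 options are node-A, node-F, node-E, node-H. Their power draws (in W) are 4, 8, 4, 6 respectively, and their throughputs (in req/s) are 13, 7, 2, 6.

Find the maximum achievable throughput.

This is an integer program with binary decision variables.
Allowing fractional choices, the relaxed optimum would be about 19.9, but servers are indivisible.
node-A + node-E: power draw 4 + 4 = 8 ≤ 11, throughput 13 + 2 = 15.
node-A + node-H: power draw 4 + 6 = 10 ≤ 11, throughput 13 + 6 = 19.
Best is node-A and node-H with total throughput 19.

19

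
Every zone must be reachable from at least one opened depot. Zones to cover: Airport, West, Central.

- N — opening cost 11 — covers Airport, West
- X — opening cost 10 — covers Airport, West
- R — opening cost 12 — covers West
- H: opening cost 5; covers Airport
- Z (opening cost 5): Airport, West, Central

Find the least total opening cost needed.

5

Z alone covers Airport, West, Central — every zone.
Total opening cost: 5.
No cover costs less than 5.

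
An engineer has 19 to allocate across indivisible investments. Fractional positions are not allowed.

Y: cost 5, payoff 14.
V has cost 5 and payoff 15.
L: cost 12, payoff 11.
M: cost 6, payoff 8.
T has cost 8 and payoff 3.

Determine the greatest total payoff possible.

37

Take Y, V, and M: cost 5 + 5 + 6 = 16 ≤ 19, payoff 14 + 15 + 8 = 37.
No other feasible combination does better.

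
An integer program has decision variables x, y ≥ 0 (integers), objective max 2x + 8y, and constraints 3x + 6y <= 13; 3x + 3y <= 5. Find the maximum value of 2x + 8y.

(x,y)=(0,1): 3·0+6·1=6≤13, 3·0+3·1=3≤5, objective 8.
(x,y)=(1,0): 3·1+6·0=3≤13, 3·1+3·0=3≤5, objective 2.
(x,y)=(0,0): 3·0+6·0=0≤13, 3·0+3·0=0≤5, objective 0.
Maximum is 8 at (x,y)=(0,1).

8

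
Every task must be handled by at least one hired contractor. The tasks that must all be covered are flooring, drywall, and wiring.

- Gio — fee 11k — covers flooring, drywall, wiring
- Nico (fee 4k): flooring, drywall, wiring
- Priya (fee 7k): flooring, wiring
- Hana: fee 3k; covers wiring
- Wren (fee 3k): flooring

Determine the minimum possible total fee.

4

Nico alone covers flooring, drywall, wiring — every task.
Total fee: 4.
No cover costs less than 4.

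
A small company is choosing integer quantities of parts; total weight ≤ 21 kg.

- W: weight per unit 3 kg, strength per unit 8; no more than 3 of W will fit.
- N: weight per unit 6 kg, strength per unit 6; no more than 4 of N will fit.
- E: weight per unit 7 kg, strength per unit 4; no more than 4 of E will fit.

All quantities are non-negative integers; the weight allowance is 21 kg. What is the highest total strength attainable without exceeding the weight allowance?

This is a bounded integer knapsack.
Take 3×W and 2×N: weight 21 ≤ 21, strength 3·8 + 2·6 = 36.
W has the best ratio (8/3) and is taken to its limit of 3; remaining capacity is filled optimally with the others.

36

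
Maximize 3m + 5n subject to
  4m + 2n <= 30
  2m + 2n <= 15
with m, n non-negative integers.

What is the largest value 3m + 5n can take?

Relaxing integrality, the LP optimum is 37.50 at (m,n) = (0, 7.5), which is not an integer point.
(m,n)=(0,7): 4·0+2·7=14≤30, 2·0+2·7=14≤15, objective 35.
(m,n)=(1,6): 4·1+2·6=16≤30, 2·1+2·6=14≤15, objective 33.
(m,n)=(0,6): 4·0+2·6=12≤30, 2·0+2·6=12≤15, objective 30.
Maximum is 35 at (m,n)=(0,7).

35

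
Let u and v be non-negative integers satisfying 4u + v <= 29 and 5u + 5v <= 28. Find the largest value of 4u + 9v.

The continuous relaxation peaks at (0, 5.6) with value 50.40; rounding to a feasible lattice point costs some objective.
(u,v)=(0,5): 4·0+1·5=5≤29, 5·0+5·5=25≤28, objective 45.
(u,v)=(1,4): 4·1+1·4=8≤29, 5·1+5·4=25≤28, objective 40.
(u,v)=(0,4): 4·0+1·4=4≤29, 5·0+5·4=20≤28, objective 36.
The best lattice point is (0,5), giving 45.

45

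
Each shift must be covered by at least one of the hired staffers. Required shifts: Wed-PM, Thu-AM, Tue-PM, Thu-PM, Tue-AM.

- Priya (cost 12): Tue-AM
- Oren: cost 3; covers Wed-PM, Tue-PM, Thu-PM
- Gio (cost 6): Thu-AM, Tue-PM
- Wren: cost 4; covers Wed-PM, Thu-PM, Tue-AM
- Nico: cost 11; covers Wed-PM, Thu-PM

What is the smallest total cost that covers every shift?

The greedy cost-per-new-shift heuristic would pick Oren, Wren, and Gio for 13, but a cheaper cover exists.
Choose Gio and Wren: together they cover Wed-PM, Thu-AM, Tue-PM, Thu-PM, Tue-AM — every shift.
Total cost: 6 + 4 = 10.
No cover costs less than 10.

10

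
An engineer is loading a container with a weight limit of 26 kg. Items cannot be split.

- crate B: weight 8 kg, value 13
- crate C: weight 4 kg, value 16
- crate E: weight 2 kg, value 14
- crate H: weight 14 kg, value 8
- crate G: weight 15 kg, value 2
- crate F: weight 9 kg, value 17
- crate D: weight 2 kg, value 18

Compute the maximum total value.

78

crate B + crate C + crate E + crate F + crate D: weight 8 + 4 + 2 + 9 + 2 = 25 ≤ 26, value 13 + 16 + 14 + 17 + 18 = 78.
crate B + crate C + crate F + crate D: weight 8 + 4 + 9 + 2 = 23 ≤ 26, value 13 + 16 + 17 + 18 = 64.
crate C + crate E + crate F + crate D: weight 4 + 2 + 9 + 2 = 17 ≤ 26, value 16 + 14 + 17 + 18 = 65.
Best is crate B, crate C, crate E, crate F, and crate D with total value 78.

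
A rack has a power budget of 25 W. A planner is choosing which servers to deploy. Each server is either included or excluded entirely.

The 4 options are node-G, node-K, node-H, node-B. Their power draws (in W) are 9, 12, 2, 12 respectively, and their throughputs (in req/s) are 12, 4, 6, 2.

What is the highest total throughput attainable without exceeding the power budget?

22

Take node-G, node-K, and node-H: power draw 9 + 12 + 2 = 23 ≤ 25, throughput 12 + 4 + 6 = 22.
No other feasible combination does better.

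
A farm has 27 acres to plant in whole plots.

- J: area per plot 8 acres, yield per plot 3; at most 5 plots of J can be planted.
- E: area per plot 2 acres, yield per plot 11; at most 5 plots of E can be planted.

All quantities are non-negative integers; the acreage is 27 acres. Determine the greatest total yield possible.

61

This is a bounded integer knapsack.
Take 2×J and 5×E: area 26 ≤ 27, yield 2·3 + 5·11 = 61.
E has the best ratio (11/2) and is taken to its limit of 5; remaining capacity is filled optimally with the others.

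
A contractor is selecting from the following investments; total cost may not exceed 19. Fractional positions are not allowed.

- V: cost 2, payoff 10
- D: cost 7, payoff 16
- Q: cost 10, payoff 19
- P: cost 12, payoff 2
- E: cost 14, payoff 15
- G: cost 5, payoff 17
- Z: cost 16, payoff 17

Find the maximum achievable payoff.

V + Q + G: cost 2 + 10 + 5 = 17 ≤ 19, payoff 10 + 19 + 17 = 46.
V + D + Q: cost 2 + 7 + 10 = 19 ≤ 19, payoff 10 + 16 + 19 = 45.
Best is V, Q, and G with total payoff 46.

46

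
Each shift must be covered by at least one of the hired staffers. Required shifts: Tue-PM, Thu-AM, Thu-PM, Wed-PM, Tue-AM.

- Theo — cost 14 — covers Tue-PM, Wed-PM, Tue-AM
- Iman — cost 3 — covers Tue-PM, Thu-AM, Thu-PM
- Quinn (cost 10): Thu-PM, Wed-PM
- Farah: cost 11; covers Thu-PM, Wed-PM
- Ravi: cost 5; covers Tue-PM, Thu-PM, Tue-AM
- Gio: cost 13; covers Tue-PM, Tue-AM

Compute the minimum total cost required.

17

The greedy cost-per-new-shift heuristic would pick Iman, Ravi, and Quinn for 18, but a cheaper cover exists.
Choose Theo and Iman: together they cover Tue-PM, Thu-AM, Thu-PM, Wed-PM, Tue-AM — every shift.
Total cost: 14 + 3 = 17.
No cover costs less than 17.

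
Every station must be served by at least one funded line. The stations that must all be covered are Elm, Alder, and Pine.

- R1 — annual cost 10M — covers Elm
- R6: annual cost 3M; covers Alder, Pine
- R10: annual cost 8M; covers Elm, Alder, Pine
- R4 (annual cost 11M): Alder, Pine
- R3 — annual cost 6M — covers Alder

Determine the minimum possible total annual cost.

8

The greedy cost-per-new-station heuristic would pick R6 and R10 for 11, but a cheaper cover exists.
R10 alone covers Elm, Alder, Pine — every station.
Total annual cost: 8.
No cover costs less than 8.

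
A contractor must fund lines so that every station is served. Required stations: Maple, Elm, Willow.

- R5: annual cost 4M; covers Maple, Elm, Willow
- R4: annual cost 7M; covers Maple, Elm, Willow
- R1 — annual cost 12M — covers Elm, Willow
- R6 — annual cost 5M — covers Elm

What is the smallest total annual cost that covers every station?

4

This is a weighted set-cover instance.
R5 alone covers Maple, Elm, Willow — every station.
Total annual cost: 4.
No cover costs less than 4.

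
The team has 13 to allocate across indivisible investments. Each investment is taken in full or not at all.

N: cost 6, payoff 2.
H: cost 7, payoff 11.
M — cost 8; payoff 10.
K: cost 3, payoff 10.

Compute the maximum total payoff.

Allowing fractional choices, the relaxed optimum would be about 24.8, but investments are indivisible.
H + K: cost 7 + 3 = 10 ≤ 13, payoff 11 + 10 = 21.
N + H: cost 6 + 7 = 13 ≤ 13, payoff 2 + 11 = 13.
M + K: cost 8 + 3 = 11 ≤ 13, payoff 10 + 10 = 20.
Best is H and K with total payoff 21.

21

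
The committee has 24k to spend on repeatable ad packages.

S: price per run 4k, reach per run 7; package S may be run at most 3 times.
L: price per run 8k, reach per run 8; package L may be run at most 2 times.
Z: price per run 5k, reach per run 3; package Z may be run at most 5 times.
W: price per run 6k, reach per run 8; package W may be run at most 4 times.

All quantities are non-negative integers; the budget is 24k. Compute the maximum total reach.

4×W: price 24 ≤ 24, reach 4·8 = 32.
3×S and 2×W: price 24 ≤ 24, reach 3·7 + 2·8 = 37.
Best is 37.

37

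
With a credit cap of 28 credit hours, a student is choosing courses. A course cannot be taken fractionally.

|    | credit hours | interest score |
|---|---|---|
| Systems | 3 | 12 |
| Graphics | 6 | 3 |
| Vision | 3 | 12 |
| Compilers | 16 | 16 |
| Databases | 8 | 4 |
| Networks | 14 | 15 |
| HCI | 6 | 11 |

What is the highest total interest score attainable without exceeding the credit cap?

51

Treat it as a binary knapsack problem.
Systems + Vision + Networks + HCI: credit hours 3 + 3 + 14 + 6 = 26 ≤ 28, interest score 12 + 12 + 15 + 11 = 50.
Systems + Vision + Compilers + HCI: credit hours 3 + 3 + 16 + 6 = 28 ≤ 28, interest score 12 + 12 + 16 + 11 = 51.
Systems + Graphics + Vision + Compilers: credit hours 3 + 6 + 3 + 16 = 28 ≤ 28, interest score 12 + 3 + 12 + 16 = 43.
Best is Systems, Vision, Compilers, and HCI with total interest score 51.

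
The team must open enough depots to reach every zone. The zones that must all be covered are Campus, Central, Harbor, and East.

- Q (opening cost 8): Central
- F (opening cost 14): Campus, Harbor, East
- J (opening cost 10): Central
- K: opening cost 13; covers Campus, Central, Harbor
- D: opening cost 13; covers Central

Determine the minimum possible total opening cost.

22

Choose Q and F: together they cover Campus, Central, Harbor, East — every zone.
Total opening cost: 8 + 14 = 22.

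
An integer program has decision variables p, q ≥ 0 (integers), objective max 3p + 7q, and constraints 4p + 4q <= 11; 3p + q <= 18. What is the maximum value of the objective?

14

(p,q)=(0,2): 4·0+4·2=8≤11, 3·0+1·2=2≤18, objective 14.
(p,q)=(1,1): 4·1+4·1=8≤11, 3·1+1·1=4≤18, objective 10.
(p,q)=(0,1): 4·0+4·1=4≤11, 3·0+1·1=1≤18, objective 7.
No feasible integer point exceeds 14.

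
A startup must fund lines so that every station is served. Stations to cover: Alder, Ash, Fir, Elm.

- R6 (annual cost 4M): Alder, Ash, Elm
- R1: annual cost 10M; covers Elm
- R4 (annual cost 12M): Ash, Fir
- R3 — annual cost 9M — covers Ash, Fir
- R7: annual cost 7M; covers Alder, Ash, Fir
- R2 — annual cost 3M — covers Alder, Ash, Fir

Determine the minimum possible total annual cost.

This is a weighted set-cover instance.
Choose R6 and R2: together they cover Alder, Ash, Fir, Elm — every station.
Total annual cost: 4 + 3 = 7.
No cover costs less than 7.

7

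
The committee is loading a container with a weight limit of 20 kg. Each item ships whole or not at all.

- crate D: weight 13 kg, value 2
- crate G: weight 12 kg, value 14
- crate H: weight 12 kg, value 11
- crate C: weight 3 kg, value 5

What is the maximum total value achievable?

crate G + crate C: weight 12 + 3 = 15 ≤ 20, value 14 + 5 = 19.
crate H + crate C: weight 12 + 3 = 15 ≤ 20, value 11 + 5 = 16.
crate G: weight 12 ≤ 20, value 14.
Best is crate G and crate C with total value 19.

19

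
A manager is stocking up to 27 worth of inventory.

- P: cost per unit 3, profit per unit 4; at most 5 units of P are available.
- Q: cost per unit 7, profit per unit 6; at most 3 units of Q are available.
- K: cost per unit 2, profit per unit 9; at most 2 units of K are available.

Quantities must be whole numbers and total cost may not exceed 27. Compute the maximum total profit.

K has the best ratio (9/2); taking only K gives at most 2×9 = 18 (stopped by the supply cap of 2).
Mixing does better — 5×P, 1×Q, and 2×K: cost 26 ≤ 27, profit 5·4 + 1·6 + 2·9 = 44.

44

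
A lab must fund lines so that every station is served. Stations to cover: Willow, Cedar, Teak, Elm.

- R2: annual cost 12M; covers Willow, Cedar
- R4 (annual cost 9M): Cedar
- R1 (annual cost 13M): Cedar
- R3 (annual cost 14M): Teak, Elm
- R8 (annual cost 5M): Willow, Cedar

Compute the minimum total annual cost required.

19

Choose R3 and R8: together they cover Willow, Cedar, Teak, Elm — every station.
Total annual cost: 14 + 5 = 19.
No cover costs less than 19.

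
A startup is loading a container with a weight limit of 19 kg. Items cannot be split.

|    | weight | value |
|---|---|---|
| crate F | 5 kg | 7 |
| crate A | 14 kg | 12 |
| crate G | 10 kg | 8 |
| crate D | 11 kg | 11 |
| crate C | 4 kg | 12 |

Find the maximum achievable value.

27

crate A + crate C: weight 14 + 4 = 18 ≤ 19, value 12 + 12 = 24.
crate F + crate G + crate C: weight 5 + 10 + 4 = 19 ≤ 19, value 7 + 8 + 12 = 27.
Best is crate F, crate G, and crate C with total value 27.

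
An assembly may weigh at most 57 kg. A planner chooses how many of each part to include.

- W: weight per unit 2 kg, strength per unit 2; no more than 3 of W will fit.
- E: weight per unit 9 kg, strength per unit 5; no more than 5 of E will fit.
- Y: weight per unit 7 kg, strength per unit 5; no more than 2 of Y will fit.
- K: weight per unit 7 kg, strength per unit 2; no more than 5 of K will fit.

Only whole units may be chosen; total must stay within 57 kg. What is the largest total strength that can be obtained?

2×W, 4×E, and 2×Y: weight 54 ≤ 57, strength 2·2 + 4·5 + 2·5 = 34.
3×W, 4×E, and 2×Y: weight 56 ≤ 57, strength 3·2 + 4·5 + 2·5 = 36.
Best is 36.

36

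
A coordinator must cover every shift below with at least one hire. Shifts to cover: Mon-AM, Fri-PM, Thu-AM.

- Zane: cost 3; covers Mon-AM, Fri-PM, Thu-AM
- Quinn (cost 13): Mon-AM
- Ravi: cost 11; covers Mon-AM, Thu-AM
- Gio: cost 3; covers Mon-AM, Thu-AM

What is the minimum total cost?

3

Zane alone covers Mon-AM, Fri-PM, Thu-AM — every shift.
Total cost: 3.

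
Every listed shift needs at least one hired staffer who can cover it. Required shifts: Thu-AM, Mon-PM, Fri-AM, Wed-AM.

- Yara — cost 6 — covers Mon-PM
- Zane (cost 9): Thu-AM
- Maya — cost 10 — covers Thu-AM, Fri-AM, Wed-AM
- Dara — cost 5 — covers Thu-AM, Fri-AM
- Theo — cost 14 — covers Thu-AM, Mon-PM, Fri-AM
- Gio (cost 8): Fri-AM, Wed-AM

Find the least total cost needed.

16

This is a weighted set-cover instance.
The greedy cost-per-new-shift heuristic would pick Dara, Yara, and Gio for 19, but a cheaper cover exists.
Choose Yara and Maya: together they cover Thu-AM, Mon-PM, Fri-AM, Wed-AM — every shift.
Total cost: 6 + 10 = 16.
No cover costs less than 16.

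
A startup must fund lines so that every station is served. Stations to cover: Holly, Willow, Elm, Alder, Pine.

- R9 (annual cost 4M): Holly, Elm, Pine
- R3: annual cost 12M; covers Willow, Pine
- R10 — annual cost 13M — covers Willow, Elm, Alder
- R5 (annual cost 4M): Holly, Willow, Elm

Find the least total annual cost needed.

17

The greedy cost-per-new-station heuristic would pick R9, R5, and R10 for 21, but a cheaper cover exists.
Choose R9 and R10: together they cover Holly, Willow, Elm, Alder, Pine — every station.
Total annual cost: 4 + 13 = 17.
No cover costs less than 17.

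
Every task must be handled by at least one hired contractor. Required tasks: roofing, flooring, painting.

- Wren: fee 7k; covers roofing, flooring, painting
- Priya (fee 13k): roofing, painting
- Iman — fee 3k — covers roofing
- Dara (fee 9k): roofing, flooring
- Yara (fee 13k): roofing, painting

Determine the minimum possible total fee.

Wren alone covers roofing, flooring, painting — every task.
Total fee: 7.
No cover costs less than 7.

7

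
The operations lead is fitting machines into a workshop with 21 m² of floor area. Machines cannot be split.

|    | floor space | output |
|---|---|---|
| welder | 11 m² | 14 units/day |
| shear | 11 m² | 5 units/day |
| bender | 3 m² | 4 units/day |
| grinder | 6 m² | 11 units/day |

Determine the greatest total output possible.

shear + bender + grinder: floor space 11 + 3 + 6 = 20 ≤ 21, output 5 + 4 + 11 = 20.
welder + bender + grinder: floor space 11 + 3 + 6 = 20 ≤ 21, output 14 + 4 + 11 = 29.
welder + grinder: floor space 11 + 6 = 17 ≤ 21, output 14 + 11 = 25.
Best is welder, bender, and grinder with total output 29.

29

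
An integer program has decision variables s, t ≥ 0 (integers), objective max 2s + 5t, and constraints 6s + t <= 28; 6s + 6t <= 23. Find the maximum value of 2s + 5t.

The continuous relaxation peaks at (0, 3.83) with value 19.17; rounding to a feasible lattice point costs some objective.
(s,t)=(0,3): 6·0+1·3=3≤28, 6·0+6·3=18≤23, objective 15.
(s,t)=(1,2): 6·1+1·2=8≤28, 6·1+6·2=18≤23, objective 12.
(s,t)=(0,2): 6·0+1·2=2≤28, 6·0+6·2=12≤23, objective 10.
Maximum is 15 at (s,t)=(0,3).

15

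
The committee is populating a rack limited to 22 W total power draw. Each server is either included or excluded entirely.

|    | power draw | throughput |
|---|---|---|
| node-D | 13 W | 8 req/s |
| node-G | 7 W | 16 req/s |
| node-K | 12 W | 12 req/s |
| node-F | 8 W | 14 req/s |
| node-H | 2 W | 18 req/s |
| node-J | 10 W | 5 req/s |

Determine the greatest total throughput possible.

Allowing fractional choices, the relaxed optimum would be about 53.0, but servers are indivisible.
node-G + node-K + node-H: power draw 7 + 12 + 2 = 21 ≤ 22, throughput 16 + 12 + 18 = 46.
node-G + node-F + node-H: power draw 7 + 8 + 2 = 17 ≤ 22, throughput 16 + 14 + 18 = 48.
Best is node-G, node-F, and node-H with total throughput 48.

48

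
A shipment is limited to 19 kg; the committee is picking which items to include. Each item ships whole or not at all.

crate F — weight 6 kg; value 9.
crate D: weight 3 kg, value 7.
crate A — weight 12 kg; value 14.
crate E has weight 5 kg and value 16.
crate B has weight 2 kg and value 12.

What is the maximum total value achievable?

44

crate F + crate D + crate E + crate B: weight 6 + 3 + 5 + 2 = 16 ≤ 19, value 9 + 7 + 16 + 12 = 44.
crate A + crate E + crate B: weight 12 + 5 + 2 = 19 ≤ 19, value 14 + 16 + 12 = 42.
Best is crate F, crate D, crate E, and crate B with total value 44.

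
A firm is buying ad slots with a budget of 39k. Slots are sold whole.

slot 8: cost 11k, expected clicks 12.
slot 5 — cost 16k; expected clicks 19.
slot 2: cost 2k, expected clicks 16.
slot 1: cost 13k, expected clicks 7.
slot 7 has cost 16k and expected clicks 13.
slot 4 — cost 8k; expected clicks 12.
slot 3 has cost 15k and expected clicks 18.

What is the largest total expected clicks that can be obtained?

59

Allowing fractional choices, the relaxed optimum would be about 62.6, but ad slots are indivisible.
slot 8 + slot 5 + slot 2 + slot 4: cost 11 + 16 + 2 + 8 = 37 ≤ 39, expected clicks 12 + 19 + 16 + 12 = 59.
slot 5 + slot 2 + slot 1 + slot 4: cost 16 + 2 + 13 + 8 = 39 ≤ 39, expected clicks 19 + 16 + 7 + 12 = 54.
slot 8 + slot 2 + slot 4 + slot 3: cost 11 + 2 + 8 + 15 = 36 ≤ 39, expected clicks 12 + 16 + 12 + 18 = 58.
Best is slot 8, slot 5, slot 2, and slot 4 with total expected clicks 59.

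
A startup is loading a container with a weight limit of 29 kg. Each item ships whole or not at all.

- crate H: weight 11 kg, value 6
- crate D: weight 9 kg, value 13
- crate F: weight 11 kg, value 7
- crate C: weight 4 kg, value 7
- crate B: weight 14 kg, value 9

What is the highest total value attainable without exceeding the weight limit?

29

Allowing fractional choices, the relaxed optimum would be about 30.3, but items are indivisible.
crate D + crate F + crate C: weight 9 + 11 + 4 = 24 ≤ 29, value 13 + 7 + 7 = 27.
crate D + crate C + crate B: weight 9 + 4 + 14 = 27 ≤ 29, value 13 + 7 + 9 = 29.
Best is crate D, crate C, and crate B with total value 29.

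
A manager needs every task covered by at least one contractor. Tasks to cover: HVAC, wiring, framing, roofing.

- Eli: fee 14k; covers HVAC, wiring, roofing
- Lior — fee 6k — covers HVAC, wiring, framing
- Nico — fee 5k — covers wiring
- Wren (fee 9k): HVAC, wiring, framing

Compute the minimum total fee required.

This is a weighted set-cover instance.
Choose Eli and Lior: together they cover HVAC, wiring, framing, roofing — every task.
Total fee: 14 + 6 = 20.

20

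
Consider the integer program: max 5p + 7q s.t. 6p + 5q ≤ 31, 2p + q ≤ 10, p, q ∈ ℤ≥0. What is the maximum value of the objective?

The continuous relaxation peaks at (0, 6.2) with value 43.40; rounding to a feasible lattice point costs some objective.
(p,q)=(0,6): 6·0+5·6=30≤31, 2·0+1·6=6≤10, objective 42.
(p,q)=(1,5): 6·1+5·5=31≤31, 2·1+1·5=7≤10, objective 40.
(p,q)=(0,5): 6·0+5·5=25≤31, 2·0+1·5=5≤10, objective 35.
Maximum is 42 at (p,q)=(0,6).

42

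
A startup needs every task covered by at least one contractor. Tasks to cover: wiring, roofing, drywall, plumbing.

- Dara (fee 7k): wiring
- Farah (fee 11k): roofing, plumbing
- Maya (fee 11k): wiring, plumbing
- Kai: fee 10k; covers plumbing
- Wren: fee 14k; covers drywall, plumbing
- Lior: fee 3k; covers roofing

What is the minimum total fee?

24

The greedy cost-per-new-task heuristic would pick Lior, Maya, and Wren for 28, but a cheaper cover exists.
Choose Dara, Wren, and Lior: together they cover wiring, roofing, drywall, plumbing — every task.
Total fee: 7 + 14 + 3 = 24.
No cover costs less than 24.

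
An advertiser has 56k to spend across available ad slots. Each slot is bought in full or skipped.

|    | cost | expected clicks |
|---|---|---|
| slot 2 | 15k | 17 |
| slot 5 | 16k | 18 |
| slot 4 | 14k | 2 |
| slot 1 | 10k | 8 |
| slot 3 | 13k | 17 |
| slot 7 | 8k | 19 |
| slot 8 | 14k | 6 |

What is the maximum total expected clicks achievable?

slot 5 + slot 1 + slot 3 + slot 7: cost 16 + 10 + 13 + 8 = 47 ≤ 56, expected clicks 18 + 8 + 17 + 19 = 62.
slot 2 + slot 5 + slot 3 + slot 7: cost 15 + 16 + 13 + 8 = 52 ≤ 56, expected clicks 17 + 18 + 17 + 19 = 71.
Best is slot 2, slot 5, slot 3, and slot 7 with total expected clicks 71.

71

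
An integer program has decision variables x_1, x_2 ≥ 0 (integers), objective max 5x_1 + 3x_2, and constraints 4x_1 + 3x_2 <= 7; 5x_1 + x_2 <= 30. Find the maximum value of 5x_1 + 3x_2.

8

(x_1,x_2)=(1,1): 4·1+3·1=7≤7, 5·1+1·1=6≤30, objective 8.
(x_1,x_2)=(0,2): 4·0+3·2=6≤7, 5·0+1·2=2≤30, objective 6.
(x_1,x_2)=(1,0): 4·1+3·0=4≤7, 5·1+1·0=5≤30, objective 5.
The best lattice point is (1,1), giving 8.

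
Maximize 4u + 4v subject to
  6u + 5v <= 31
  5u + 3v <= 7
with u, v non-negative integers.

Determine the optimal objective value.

8

(u,v)=(0,2) is feasible, giving 8.
(u,v)=(0,1) is feasible, giving 4.
No feasible integer point exceeds 8.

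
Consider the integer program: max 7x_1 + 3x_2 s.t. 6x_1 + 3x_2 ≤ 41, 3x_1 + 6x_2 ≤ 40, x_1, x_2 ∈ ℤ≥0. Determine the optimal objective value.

45

The continuous relaxation peaks at (6.83, 0) with value 47.83; rounding to a feasible lattice point costs some objective.
(x_1,x_2)=(6,1): 6·6+3·1=39≤41, 3·6+6·1=24≤40, objective 45.
(x_1,x_2)=(6,0): 6·6+3·0=36≤41, 3·6+6·0=18≤40, objective 42.
(x_1,x_2)=(5,2): 6·5+3·2=36≤41, 3·5+6·2=27≤40, objective 41.
The best lattice point is (6,1), giving 45.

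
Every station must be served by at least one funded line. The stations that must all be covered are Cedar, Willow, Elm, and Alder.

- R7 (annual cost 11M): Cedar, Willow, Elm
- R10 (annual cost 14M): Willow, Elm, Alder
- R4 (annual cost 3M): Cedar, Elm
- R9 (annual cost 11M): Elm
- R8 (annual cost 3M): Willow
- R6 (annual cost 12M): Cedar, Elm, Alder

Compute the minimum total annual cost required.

The greedy cost-per-new-station heuristic would pick R4, R8, and R6 for 18, but a cheaper cover exists.
Choose R8 and R6: together they cover Cedar, Willow, Elm, Alder — every station.
Total annual cost: 3 + 12 = 15.
No cover costs less than 15.

15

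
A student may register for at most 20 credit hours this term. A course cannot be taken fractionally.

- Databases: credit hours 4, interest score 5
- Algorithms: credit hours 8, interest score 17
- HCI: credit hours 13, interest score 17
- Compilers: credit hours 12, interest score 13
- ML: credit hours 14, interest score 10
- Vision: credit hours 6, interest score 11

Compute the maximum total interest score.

Allowing fractional choices, the relaxed optimum would be about 35.8, but courses are indivisible.
Algorithms + Compilers: credit hours 8 + 12 = 20 ≤ 20, interest score 17 + 13 = 30.
Algorithms + Vision: credit hours 8 + 6 = 14 ≤ 20, interest score 17 + 11 = 28.
Databases + Algorithms + Vision: credit hours 4 + 8 + 6 = 18 ≤ 20, interest score 5 + 17 + 11 = 33.
Best is Databases, Algorithms, and Vision with total interest score 33.

33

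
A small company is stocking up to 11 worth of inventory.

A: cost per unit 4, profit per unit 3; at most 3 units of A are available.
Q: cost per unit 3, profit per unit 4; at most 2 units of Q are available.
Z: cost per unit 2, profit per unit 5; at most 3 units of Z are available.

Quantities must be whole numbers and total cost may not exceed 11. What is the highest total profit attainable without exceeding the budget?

19

Z has the best ratio (5/2); taking only Z gives at most 3×5 = 15 (stopped by the supply cap of 3).
Mixing does better — 1×Q and 3×Z: cost 9 ≤ 11, profit 1·4 + 3·5 = 19.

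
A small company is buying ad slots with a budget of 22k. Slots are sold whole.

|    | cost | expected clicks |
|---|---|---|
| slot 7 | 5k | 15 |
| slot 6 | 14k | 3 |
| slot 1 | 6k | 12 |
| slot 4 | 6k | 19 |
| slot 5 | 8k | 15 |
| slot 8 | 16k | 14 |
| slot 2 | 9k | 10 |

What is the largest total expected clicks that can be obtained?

49

This is an integer program with binary decision variables.
Take slot 7, slot 4, and slot 5: cost 5 + 6 + 8 = 19 ≤ 22, expected clicks 15 + 19 + 15 = 49.
No other feasible combination does better.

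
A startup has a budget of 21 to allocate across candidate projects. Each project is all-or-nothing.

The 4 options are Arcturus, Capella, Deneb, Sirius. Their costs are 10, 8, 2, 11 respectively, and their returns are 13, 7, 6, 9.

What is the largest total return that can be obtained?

26

Capella + Deneb + Sirius: cost 8 + 2 + 11 = 21 ≤ 21, return 7 + 6 + 9 = 22.
Arcturus + Sirius: cost 10 + 11 = 21 ≤ 21, return 13 + 9 = 22.
Arcturus + Capella + Deneb: cost 10 + 8 + 2 = 20 ≤ 21, return 13 + 7 + 6 = 26.
Best is Arcturus, Capella, and Deneb with total return 26.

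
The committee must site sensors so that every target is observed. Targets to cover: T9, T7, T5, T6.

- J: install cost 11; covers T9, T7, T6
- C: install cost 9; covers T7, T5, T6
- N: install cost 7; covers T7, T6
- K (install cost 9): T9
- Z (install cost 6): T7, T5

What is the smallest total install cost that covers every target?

The greedy cost-per-new-target heuristic would pick C and K for 18, but a cheaper cover exists.
Choose J and Z: together they cover T9, T7, T5, T6 — every target.
Total install cost: 11 + 6 = 17.
No cover costs less than 17.

17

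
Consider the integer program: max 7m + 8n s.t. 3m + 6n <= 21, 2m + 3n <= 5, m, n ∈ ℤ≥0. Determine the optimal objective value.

(m,n)=(1,1): 3·1+6·1=9≤21, 2·1+3·1=5≤5, objective 15.
(m,n)=(2,0): 3·2+6·0=6≤21, 2·2+3·0=4≤5, objective 14.
(m,n)=(0,1): 3·0+6·1=6≤21, 2·0+3·1=3≤5, objective 8.
The best lattice point is (1,1), giving 15.

15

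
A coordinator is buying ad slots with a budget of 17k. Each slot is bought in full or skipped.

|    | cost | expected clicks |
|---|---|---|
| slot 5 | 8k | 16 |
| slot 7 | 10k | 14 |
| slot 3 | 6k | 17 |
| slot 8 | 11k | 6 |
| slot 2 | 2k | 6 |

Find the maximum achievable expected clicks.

39

Take slot 5, slot 3, and slot 2: cost 8 + 6 + 2 = 16 ≤ 17, expected clicks 16 + 17 + 6 = 39.
No other feasible combination does better.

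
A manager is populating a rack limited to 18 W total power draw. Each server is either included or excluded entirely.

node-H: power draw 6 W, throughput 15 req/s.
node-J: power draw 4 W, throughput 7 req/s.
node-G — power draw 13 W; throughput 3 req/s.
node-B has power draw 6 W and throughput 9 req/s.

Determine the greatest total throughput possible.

Treat it as a binary knapsack problem.
Allowing fractional choices, the relaxed optimum would be about 31.5, but servers are indivisible.
node-H + node-J: power draw 6 + 4 = 10 ≤ 18, throughput 15 + 7 = 22.
node-H + node-J + node-B: power draw 6 + 4 + 6 = 16 ≤ 18, throughput 15 + 7 + 9 = 31.
node-H + node-B: power draw 6 + 6 = 12 ≤ 18, throughput 15 + 9 = 24.
Best is node-H, node-J, and node-B with total throughput 31.

31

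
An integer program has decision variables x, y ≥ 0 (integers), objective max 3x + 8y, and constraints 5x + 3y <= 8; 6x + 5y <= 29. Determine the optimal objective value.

16

(x,y)=(0,2): 5·0+3·2=6≤8, 6·0+5·2=10≤29, objective 16.
(x,y)=(1,1): 5·1+3·1=8≤8, 6·1+5·1=11≤29, objective 11.
(x,y)=(0,1): 5·0+3·1=3≤8, 6·0+5·1=5≤29, objective 8.
The best lattice point is (0,2), giving 16.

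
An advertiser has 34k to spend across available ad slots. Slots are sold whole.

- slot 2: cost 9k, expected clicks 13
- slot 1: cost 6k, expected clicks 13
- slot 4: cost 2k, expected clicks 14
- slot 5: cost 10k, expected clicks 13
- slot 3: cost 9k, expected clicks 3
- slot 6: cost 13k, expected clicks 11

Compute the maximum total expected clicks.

53

Treat it as a binary knapsack problem.
slot 1 + slot 4 + slot 5 + slot 6: cost 6 + 2 + 10 + 13 = 31 ≤ 34, expected clicks 13 + 14 + 13 + 11 = 51.
slot 2 + slot 1 + slot 4 + slot 6: cost 9 + 6 + 2 + 13 = 30 ≤ 34, expected clicks 13 + 13 + 14 + 11 = 51.
slot 2 + slot 1 + slot 4 + slot 5: cost 9 + 6 + 2 + 10 = 27 ≤ 34, expected clicks 13 + 13 + 14 + 13 = 53.
Best is slot 2, slot 1, slot 4, and slot 5 with total expected clicks 53.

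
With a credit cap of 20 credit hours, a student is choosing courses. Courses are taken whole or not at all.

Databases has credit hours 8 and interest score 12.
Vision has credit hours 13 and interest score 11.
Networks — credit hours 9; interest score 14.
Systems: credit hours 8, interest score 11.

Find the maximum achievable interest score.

26

This is a 0-1 knapsack instance.
Allowing fractional choices, the relaxed optimum would be about 30.1, but courses are indivisible.
Databases + Systems: credit hours 8 + 8 = 16 ≤ 20, interest score 12 + 11 = 23.
Networks + Systems: credit hours 9 + 8 = 17 ≤ 20, interest score 14 + 11 = 25.
Databases + Networks: credit hours 8 + 9 = 17 ≤ 20, interest score 12 + 14 = 26.
Best is Databases and Networks with total interest score 26.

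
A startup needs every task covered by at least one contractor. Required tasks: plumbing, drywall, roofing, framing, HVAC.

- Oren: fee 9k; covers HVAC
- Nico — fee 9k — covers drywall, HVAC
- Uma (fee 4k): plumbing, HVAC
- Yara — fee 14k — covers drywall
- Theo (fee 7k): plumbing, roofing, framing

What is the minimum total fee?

16

This is a weighted set-cover instance.
Choose Nico and Theo: together they cover plumbing, drywall, roofing, framing, HVAC — every task.
Total fee: 9 + 7 = 16.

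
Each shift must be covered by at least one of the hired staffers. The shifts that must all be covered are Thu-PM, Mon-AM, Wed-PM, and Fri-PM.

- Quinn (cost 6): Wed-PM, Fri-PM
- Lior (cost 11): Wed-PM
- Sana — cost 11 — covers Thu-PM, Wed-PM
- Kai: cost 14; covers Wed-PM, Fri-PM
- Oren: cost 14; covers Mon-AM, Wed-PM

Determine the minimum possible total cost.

Choose Quinn, Sana, and Oren: together they cover Thu-PM, Mon-AM, Wed-PM, Fri-PM — every shift.
Total cost: 6 + 11 + 14 = 31.

31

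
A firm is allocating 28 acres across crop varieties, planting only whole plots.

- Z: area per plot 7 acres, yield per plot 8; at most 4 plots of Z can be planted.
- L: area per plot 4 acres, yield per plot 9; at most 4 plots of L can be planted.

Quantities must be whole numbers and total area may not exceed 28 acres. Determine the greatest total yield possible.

Take 1×Z and 4×L: area 23 ≤ 28, yield 1·8 + 4·9 = 44.
L has the best ratio (9/4) and is taken to its limit of 4; remaining capacity is filled optimally with the others.

44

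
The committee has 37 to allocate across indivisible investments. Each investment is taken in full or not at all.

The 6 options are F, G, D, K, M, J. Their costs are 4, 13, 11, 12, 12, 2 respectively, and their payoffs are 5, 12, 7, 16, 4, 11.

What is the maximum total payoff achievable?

Allowing fractional choices, the relaxed optimum would be about 47.8, but investments are indivisible.
F + G + K + J: cost 4 + 13 + 12 + 2 = 31 ≤ 37, payoff 5 + 12 + 16 + 11 = 44.
G + K + J: cost 13 + 12 + 2 = 27 ≤ 37, payoff 12 + 16 + 11 = 39.
F + D + K + J: cost 4 + 11 + 12 + 2 = 29 ≤ 37, payoff 5 + 7 + 16 + 11 = 39.
Best is F, G, K, and J with total payoff 44.

44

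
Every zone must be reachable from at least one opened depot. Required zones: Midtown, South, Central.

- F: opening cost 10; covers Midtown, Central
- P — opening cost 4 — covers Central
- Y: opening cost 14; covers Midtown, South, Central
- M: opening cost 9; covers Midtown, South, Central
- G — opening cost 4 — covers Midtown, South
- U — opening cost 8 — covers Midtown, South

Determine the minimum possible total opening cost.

Choose P and G: together they cover Midtown, South, Central — every zone.
Total opening cost: 4 + 4 = 8.

8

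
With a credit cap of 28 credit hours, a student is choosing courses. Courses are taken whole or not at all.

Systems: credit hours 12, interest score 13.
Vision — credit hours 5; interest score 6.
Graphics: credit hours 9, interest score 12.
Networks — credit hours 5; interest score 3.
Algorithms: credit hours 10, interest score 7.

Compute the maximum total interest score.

This is a 0-1 knapsack instance.
Allowing fractional choices, the relaxed optimum would be about 32.4, but courses are indivisible.
Systems + Vision + Graphics: credit hours 12 + 5 + 9 = 26 ≤ 28, interest score 13 + 6 + 12 = 31.
Systems + Graphics + Networks: credit hours 12 + 9 + 5 = 26 ≤ 28, interest score 13 + 12 + 3 = 28.
Best is Systems, Vision, and Graphics with total interest score 31.

31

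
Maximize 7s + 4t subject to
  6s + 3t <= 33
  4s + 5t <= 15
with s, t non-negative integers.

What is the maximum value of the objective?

The continuous relaxation peaks at (3.75, 0) with value 26.25; rounding to a feasible lattice point costs some objective.
(s,t)=(3,0): 6·3+3·0=18≤33, 4·3+5·0=12≤15, objective 21.
(s,t)=(2,1): 6·2+3·1=15≤33, 4·2+5·1=13≤15, objective 18.
(s,t)=(2,0): 6·2+3·0=12≤33, 4·2+5·0=8≤15, objective 14.
No feasible integer point exceeds 21.

21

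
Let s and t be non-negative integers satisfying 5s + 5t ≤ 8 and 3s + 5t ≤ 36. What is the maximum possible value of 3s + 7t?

(s,t)=(0,1): 5·0+5·1=5≤8, 3·0+5·1=5≤36, objective 7.
(s,t)=(1,0): 5·1+5·0=5≤8, 3·1+5·0=3≤36, objective 3.
(s,t)=(0,0): 5·0+5·0=0≤8, 3·0+5·0=0≤36, objective 0.
The best lattice point is (0,1), giving 7.

7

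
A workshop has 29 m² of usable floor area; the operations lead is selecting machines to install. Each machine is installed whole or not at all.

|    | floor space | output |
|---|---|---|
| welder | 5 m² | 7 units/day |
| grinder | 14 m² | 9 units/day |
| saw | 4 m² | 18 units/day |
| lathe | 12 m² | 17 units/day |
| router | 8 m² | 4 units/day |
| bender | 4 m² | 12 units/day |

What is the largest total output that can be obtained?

Treat it as a binary knapsack problem.
Take welder, saw, lathe, and bender: floor space 5 + 4 + 12 + 4 = 25 ≤ 29, output 7 + 18 + 17 + 12 = 54.
No other feasible combination does better.

54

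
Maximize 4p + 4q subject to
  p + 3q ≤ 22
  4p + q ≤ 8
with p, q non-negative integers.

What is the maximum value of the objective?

28

(p,q)=(0,7): 1·0+3·7=21≤22, 4·0+1·7=7≤8, objective 28.
(p,q)=(0,6): 1·0+3·6=18≤22, 4·0+1·6=6≤8, objective 24.
Maximum is 28 at (p,q)=(0,7).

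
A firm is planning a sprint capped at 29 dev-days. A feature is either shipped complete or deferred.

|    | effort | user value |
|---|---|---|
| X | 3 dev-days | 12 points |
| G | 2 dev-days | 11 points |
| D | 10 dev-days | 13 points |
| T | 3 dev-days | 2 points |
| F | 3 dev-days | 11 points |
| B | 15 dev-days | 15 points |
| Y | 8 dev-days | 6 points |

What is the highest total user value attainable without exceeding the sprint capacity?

Allowing fractional choices, the relaxed optimum would be about 58.0, but features are indivisible.
X + G + D + T + F + Y: effort 3 + 2 + 10 + 3 + 3 + 8 = 29 ≤ 29, user value 12 + 11 + 13 + 2 + 11 + 6 = 55.
X + G + D + F + Y: effort 3 + 2 + 10 + 3 + 8 = 26 ≤ 29, user value 12 + 11 + 13 + 11 + 6 = 53.
Best is X, G, D, T, F, and Y with total user value 55.

55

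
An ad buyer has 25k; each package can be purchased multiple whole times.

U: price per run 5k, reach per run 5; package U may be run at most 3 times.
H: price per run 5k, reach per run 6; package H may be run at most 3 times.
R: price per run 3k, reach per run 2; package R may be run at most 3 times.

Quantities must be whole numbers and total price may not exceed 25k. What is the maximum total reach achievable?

28

This is a bounded integer knapsack.
H has the best ratio (6/5); taking only H gives at most 3×6 = 18 (stopped by the supply cap of 3).
Mixing does better — 2×U and 3×H: price 25 ≤ 25, reach 2·5 + 3·6 = 28.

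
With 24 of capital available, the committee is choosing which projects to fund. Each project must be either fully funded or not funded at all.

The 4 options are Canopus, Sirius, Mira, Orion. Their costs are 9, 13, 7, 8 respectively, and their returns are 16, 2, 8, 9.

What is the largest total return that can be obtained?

33

Canopus + Mira: cost 9 + 7 = 16 ≤ 24, return 16 + 8 = 24.
Canopus + Orion: cost 9 + 8 = 17 ≤ 24, return 16 + 9 = 25.
Canopus + Mira + Orion: cost 9 + 7 + 8 = 24 ≤ 24, return 16 + 8 + 9 = 33.
Best is Canopus, Mira, and Orion with total return 33.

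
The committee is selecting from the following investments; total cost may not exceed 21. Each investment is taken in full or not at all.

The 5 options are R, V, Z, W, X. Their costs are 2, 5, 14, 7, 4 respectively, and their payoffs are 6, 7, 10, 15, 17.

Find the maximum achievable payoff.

45

This is an integer program with binary decision variables.
Take R, V, W, and X: cost 2 + 5 + 7 + 4 = 18 ≤ 21, payoff 6 + 7 + 15 + 17 = 45.
No other feasible combination does better.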